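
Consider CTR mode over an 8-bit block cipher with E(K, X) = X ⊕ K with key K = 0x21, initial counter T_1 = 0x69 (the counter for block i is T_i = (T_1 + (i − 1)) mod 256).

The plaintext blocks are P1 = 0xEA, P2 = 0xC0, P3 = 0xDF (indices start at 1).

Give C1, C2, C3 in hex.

C1 = 0xA2, C2 = 0x8B, C3 = 0x95

CTR encryption: S_i = E(K, T_i) where T_i is the counter for block i; C_i = P_i ⊕ S_i.
C1: T = 0x69, S = E(K, T) = 0x48; 0xEA ⊕ 0x48 = 0xA2.
C2: T = 0x6A, S = E(K, T) = 0x4B; 0xC0 ⊕ 0x4B = 0x8B.
C3: T = 0x6B, S = E(K, T) = 0x4A; 0xDF ⊕ 0x4A = 0x95.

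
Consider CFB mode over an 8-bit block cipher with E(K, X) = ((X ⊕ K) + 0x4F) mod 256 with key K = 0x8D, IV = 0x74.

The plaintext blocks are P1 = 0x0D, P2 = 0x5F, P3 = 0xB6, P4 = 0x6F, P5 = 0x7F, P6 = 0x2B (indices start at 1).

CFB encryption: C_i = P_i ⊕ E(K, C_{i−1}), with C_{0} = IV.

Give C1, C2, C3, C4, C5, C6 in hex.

C1: E(K, 0x74) = 0x48; 0x0D ⊕ 0x48 = 0x45.
C2: E(K, 0x45) = 0x17; 0x5F ⊕ 0x17 = 0x48.
C3: E(K, 0x48) = 0x14; 0xB6 ⊕ 0x14 = 0xA2.
C4: E(K, 0xA2) = 0x7E; 0x6F ⊕ 0x7E = 0x11.
C5: E(K, 0x11) = 0xEB; 0x7F ⊕ 0xEB = 0x94.
C6: E(K, 0x94) = 0x68; 0x2B ⊕ 0x68 = 0x43.

C1 = 0x45, C2 = 0x48, C3 = 0xA2, C4 = 0x11, C5 = 0x94, C6 = 0x43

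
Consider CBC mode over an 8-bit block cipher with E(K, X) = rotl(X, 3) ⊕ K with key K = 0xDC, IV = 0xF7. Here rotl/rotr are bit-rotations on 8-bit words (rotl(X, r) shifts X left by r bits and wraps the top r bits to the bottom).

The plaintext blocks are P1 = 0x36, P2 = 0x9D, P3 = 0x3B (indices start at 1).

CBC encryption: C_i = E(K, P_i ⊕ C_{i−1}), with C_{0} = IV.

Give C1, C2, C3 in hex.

C1 = 0xD2, C2 = 0xA6, C3 = 0x30

C1: P1 ⊕ 0xF7 = 0xC1; E(K, 0xC1) = 0xD2.
C2: P2 ⊕ 0xD2 = 0x4F; E(K, 0x4F) = 0xA6.
C3: P3 ⊕ 0xA6 = 0x9D; E(K, 0x9D) = 0x30.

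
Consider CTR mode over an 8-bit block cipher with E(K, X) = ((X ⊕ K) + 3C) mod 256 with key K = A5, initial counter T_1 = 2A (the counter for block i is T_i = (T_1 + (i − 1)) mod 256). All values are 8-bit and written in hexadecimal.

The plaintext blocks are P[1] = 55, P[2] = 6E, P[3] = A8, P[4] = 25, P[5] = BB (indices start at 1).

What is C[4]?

C[4] = E1

CTR encryption: S_i = E(K, T_i) where T_i is the counter for block i; C_i = P_i ⊕ S_i.
C[1]: T = 2A, S = E(K, T) = CB; 55 ⊕ CB = 9E.
C[2]: T = 2B, S = E(K, T) = CA; 6E ⊕ CA = A4.
C[3]: T = 2C, S = E(K, T) = C5; A8 ⊕ C5 = 6D.
C[4]: T = 2D, S = E(K, T) = C4; 25 ⊕ C4 = E1.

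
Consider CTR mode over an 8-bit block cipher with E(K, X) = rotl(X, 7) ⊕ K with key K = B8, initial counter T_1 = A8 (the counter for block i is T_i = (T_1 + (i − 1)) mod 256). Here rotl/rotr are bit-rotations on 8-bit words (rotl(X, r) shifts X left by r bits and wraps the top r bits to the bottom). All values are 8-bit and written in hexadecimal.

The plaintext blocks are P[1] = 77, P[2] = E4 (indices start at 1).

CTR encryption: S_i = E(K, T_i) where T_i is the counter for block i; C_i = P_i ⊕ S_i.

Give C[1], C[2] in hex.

C[1] = 9B, C[2] = 88

C[1]: T = A8, S = E(K, T) = EC; 77 ⊕ EC = 9B.
C[2]: T = A9, S = E(K, T) = 6C; E4 ⊕ 6C = 88.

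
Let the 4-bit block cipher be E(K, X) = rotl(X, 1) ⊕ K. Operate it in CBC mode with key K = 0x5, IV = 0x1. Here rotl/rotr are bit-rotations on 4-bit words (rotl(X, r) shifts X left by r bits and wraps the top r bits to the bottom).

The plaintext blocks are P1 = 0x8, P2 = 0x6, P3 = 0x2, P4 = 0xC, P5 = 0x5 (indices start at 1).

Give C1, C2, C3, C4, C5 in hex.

C1 = 0x6, C2 = 0x5, C3 = 0xB, C4 = 0xB, C5 = 0x8

CBC encryption: C_i = E(K, P_i ⊕ C_{i−1}), with C_{0} = IV.
C1: P1 ⊕ 0x1 = 0x9; E(K, 0x9) = 0x6.
C2: P2 ⊕ 0x6 = 0x0; E(K, 0x0) = 0x5.
C3: P3 ⊕ 0x5 = 0x7; E(K, 0x7) = 0xB.
C4: P4 ⊕ 0xB = 0x7; E(K, 0x7) = 0xB.
C5: P5 ⊕ 0xB = 0xE; E(K, 0xE) = 0x8.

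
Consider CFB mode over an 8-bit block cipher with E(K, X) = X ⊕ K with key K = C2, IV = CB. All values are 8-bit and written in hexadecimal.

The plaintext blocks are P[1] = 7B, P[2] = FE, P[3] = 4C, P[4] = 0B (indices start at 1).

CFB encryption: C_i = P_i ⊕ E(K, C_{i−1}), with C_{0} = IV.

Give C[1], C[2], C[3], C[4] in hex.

C[1] = 72, C[2] = 4E, C[3] = C0, C[4] = 09

C[1]: E(K, CB) = 09; 7B ⊕ 09 = 72.
C[2]: E(K, 72) = B0; FE ⊕ B0 = 4E.
C[3]: E(K, 4E) = 8C; 4C ⊕ 8C = C0.
C[4]: E(K, C0) = 02; 0B ⊕ 02 = 09.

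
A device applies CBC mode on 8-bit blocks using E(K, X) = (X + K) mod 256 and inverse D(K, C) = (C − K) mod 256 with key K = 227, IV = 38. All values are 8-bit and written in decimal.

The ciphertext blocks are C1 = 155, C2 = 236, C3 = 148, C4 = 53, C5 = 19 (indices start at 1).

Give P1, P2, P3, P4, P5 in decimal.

P1 = 158, P2 = 146, P3 = 93, P4 = 198, P5 = 5

CBC decryption: P_i = D(K, C_i) ⊕ C_{i−1}, with C_{0} = IV.
P1: D(K, 155) = 184; 184 ⊕ 38 = 158.
P2: D(K, 236) = 9; 9 ⊕ 155 = 146.
P3: D(K, 148) = 177; 177 ⊕ 236 = 93.
P4: D(K, 53) = 82; 82 ⊕ 148 = 198.
P5: D(K, 19) = 48; 48 ⊕ 53 = 5.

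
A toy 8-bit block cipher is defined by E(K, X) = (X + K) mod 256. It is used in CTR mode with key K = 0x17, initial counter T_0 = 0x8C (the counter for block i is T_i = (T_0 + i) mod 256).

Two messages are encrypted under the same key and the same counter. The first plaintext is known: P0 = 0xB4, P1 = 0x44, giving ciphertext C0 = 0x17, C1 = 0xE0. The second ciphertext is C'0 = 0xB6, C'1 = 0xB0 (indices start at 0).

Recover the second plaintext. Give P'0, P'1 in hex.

In CTR with a reused counter, both messages share the same keystream S_i, so C_i ⊕ C'_i = P_i ⊕ P'_i and thus P'_i = P_i ⊕ C_i ⊕ C'_i.
P'0: 0xB4 ⊕ 0x17 ⊕ 0xB6 = 0x15.
P'1: 0x44 ⊕ 0xE0 ⊕ 0xB0 = 0x14.

P'0 = 0x15, P'1 = 0x14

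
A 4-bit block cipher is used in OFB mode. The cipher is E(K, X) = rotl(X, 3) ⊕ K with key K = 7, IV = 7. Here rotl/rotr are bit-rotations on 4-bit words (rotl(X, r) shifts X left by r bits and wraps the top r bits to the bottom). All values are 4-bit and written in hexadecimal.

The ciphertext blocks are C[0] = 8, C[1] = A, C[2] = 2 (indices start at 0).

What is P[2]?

OFB decryption: S_i = E(K, S_{i−1}) with S_{−1} = IV; P_i = C_i ⊕ S_i.
P[0]: S = E(K, 7) = C; 8 ⊕ C = 4.
P[1]: S = E(K, C) = 1; A ⊕ 1 = B.
P[2]: S = E(K, 1) = F; 2 ⊕ F = D.

P[2] = D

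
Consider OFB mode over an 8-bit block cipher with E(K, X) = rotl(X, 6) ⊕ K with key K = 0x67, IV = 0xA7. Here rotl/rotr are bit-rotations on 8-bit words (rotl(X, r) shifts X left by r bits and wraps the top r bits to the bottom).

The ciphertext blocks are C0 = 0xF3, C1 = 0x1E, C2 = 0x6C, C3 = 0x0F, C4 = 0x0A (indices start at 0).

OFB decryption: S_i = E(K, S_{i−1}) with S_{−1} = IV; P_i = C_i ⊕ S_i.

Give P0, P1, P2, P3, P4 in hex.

P0 = 0x7D, P1 = 0xDA, P2 = 0x3A, P3 = 0xFD, P4 = 0xD1

P0: S = E(K, 0xA7) = 0x8E; 0xF3 ⊕ 0x8E = 0x7D.
P1: S = E(K, 0x8E) = 0xC4; 0x1E ⊕ 0xC4 = 0xDA.
P2: S = E(K, 0xC4) = 0x56; 0x6C ⊕ 0x56 = 0x3A.
P3: S = E(K, 0x56) = 0xF2; 0x0F ⊕ 0xF2 = 0xFD.
P4: S = E(K, 0xF2) = 0xDB; 0x0A ⊕ 0xDB = 0xD1.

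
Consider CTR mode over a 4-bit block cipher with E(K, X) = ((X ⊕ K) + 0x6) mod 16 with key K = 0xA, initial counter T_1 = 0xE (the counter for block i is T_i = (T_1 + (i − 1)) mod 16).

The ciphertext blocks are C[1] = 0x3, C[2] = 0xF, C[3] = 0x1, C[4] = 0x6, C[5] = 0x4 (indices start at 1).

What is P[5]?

P[5] = 0xA

CTR decryption: S_i = E(K, T_i) where T_i is the counter for block i; P_i = C_i ⊕ S_i.
P[5]: T = 0x2, S = E(K, T) = 0xE; 0x4 ⊕ 0xE = 0xA.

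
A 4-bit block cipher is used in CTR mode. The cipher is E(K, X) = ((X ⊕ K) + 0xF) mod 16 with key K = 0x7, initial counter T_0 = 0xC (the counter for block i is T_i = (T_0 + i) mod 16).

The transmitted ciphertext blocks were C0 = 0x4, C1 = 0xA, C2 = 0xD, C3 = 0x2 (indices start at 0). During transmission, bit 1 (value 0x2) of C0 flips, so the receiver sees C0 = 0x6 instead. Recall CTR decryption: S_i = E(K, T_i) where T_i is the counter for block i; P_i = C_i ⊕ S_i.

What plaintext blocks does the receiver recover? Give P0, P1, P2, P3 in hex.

Only C0 changed, to 0x6. In CTR, a change in C_i flips the same bit in P_i only; the keystream is unaffected. Decrypting the received ciphertext:
P0: T = 0xC, S = E(K, T) = 0xA; 0x6 ⊕ 0xA = 0xC.
P1: T = 0xD, S = E(K, T) = 0x9; 0xA ⊕ 0x9 = 0x3.
P2: T = 0xE, S = E(K, T) = 0x8; 0xD ⊕ 0x8 = 0x5.
P3: T = 0xF, S = E(K, T) = 0x7; 0x2 ⊕ 0x7 = 0x5.
Blocks that differ from the original plaintext: P0.

P0 = 0xC, P1 = 0x3, P2 = 0x5, P3 = 0x5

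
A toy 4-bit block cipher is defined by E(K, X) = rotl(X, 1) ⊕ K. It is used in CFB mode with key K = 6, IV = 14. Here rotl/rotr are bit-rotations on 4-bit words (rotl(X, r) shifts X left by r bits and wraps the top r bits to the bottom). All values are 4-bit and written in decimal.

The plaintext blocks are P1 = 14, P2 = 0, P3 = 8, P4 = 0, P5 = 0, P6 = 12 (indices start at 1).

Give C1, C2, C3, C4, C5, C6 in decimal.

C1 = 5, C2 = 12, C3 = 7, C4 = 8, C5 = 7, C6 = 4

CFB encryption: C_i = P_i ⊕ E(K, C_{i−1}), with C_{0} = IV.
C1: E(K, 14) = 11; 14 ⊕ 11 = 5.
C2: E(K, 5) = 12; 0 ⊕ 12 = 12.
C3: E(K, 12) = 15; 8 ⊕ 15 = 7.
C4: E(K, 7) = 8; 0 ⊕ 8 = 8.
C5: E(K, 8) = 7; 0 ⊕ 7 = 7.
C6: E(K, 7) = 8; 12 ⊕ 8 = 4.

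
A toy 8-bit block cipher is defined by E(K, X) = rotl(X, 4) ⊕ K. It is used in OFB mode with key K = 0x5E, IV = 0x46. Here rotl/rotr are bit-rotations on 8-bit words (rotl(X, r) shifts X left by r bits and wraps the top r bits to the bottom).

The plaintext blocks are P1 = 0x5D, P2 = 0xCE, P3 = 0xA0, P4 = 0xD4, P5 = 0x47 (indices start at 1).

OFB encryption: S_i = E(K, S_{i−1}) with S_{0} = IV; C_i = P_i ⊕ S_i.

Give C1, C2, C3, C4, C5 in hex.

C1 = 0x67, C2 = 0x33, C3 = 0x21, C4 = 0x92, C5 = 0x7D

C1: S = E(K, 0x46) = 0x3A; 0x5D ⊕ 0x3A = 0x67.
C2: S = E(K, 0x3A) = 0xFD; 0xCE ⊕ 0xFD = 0x33.
C3: S = E(K, 0xFD) = 0x81; 0xA0 ⊕ 0x81 = 0x21.
C4: S = E(K, 0x81) = 0x46; 0xD4 ⊕ 0x46 = 0x92.
C5: S = E(K, 0x46) = 0x3A; 0x47 ⊕ 0x3A = 0x7D.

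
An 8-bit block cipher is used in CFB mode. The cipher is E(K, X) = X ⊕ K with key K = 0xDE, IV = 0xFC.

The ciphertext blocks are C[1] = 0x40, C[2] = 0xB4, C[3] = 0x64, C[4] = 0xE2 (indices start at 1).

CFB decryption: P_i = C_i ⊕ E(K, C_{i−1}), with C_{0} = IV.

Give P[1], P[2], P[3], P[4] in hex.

P[1] = 0x62, P[2] = 0x2A, P[3] = 0x0E, P[4] = 0x58

P[1]: E(K, 0xFC) = 0x22; 0x40 ⊕ 0x22 = 0x62.
P[2]: E(K, 0x40) = 0x9E; 0xB4 ⊕ 0x9E = 0x2A.
P[3]: E(K, 0xB4) = 0x6A; 0x64 ⊕ 0x6A = 0x0E.
P[4]: E(K, 0x64) = 0xBA; 0xE2 ⊕ 0xBA = 0x58.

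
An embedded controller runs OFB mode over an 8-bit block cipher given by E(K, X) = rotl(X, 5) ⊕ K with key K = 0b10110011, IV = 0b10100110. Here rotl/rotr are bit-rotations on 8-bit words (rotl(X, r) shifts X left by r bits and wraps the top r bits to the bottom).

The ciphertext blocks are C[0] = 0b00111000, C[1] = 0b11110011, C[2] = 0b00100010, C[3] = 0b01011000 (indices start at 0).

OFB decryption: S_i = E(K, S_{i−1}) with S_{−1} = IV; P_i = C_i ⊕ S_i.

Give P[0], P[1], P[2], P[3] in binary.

P[0] = 0b01011111, P[1] = 0b10101100, P[2] = 0b01111010, P[3] = 0b11100000

P[0]: S = E(K, 0b10100110) = 0b01100111; 0b00111000 ⊕ 0b01100111 = 0b01011111.
P[1]: S = E(K, 0b01100111) = 0b01011111; 0b11110011 ⊕ 0b01011111 = 0b10101100.
P[2]: S = E(K, 0b01011111) = 0b01011000; 0b00100010 ⊕ 0b01011000 = 0b01111010.
P[3]: S = E(K, 0b01011000) = 0b10111000; 0b01011000 ⊕ 0b10111000 = 0b11100000.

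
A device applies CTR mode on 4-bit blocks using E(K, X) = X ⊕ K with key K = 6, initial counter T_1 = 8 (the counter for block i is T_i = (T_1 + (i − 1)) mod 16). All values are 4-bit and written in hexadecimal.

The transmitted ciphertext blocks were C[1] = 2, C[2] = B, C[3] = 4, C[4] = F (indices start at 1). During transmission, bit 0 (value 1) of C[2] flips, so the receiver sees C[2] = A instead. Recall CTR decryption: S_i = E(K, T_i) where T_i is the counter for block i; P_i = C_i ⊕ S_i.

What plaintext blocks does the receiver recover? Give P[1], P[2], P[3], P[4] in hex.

Only C[2] changed, to A. In CTR, a change in C_i flips the same bit in P_i only; the keystream is unaffected. Decrypting the received ciphertext:
P[1]: T = 8, S = E(K, T) = E; 2 ⊕ E = C.
P[2]: T = 9, S = E(K, T) = F; A ⊕ F = 5.
P[3]: T = A, S = E(K, T) = C; 4 ⊕ C = 8.
P[4]: T = B, S = E(K, T) = D; F ⊕ D = 2.
Blocks that differ from the original plaintext: P[2].

P[1] = C, P[2] = 5, P[3] = 8, P[4] = 2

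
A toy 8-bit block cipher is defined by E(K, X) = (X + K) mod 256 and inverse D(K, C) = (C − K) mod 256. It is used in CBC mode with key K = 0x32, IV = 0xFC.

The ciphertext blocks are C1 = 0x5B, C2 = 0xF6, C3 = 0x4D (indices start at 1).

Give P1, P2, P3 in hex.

P1 = 0xD5, P2 = 0x9F, P3 = 0xED

CBC decryption: P_i = D(K, C_i) ⊕ C_{i−1}, with C_{0} = IV.
P1: D(K, 0x5B) = 0x29; 0x29 ⊕ 0xFC = 0xD5.
P2: D(K, 0xF6) = 0xC4; 0xC4 ⊕ 0x5B = 0x9F.
P3: D(K, 0x4D) = 0x1B; 0x1B ⊕ 0xF6 = 0xED.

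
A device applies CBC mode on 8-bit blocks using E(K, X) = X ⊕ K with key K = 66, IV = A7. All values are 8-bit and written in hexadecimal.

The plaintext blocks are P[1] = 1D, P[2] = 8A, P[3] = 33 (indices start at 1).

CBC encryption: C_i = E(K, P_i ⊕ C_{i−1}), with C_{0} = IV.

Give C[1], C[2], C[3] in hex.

C[1]: P[1] ⊕ A7 = BA; E(K, BA) = DC.
C[2]: P[2] ⊕ DC = 56; E(K, 56) = 30.
C[3]: P[3] ⊕ 30 = 03; E(K, 03) = 65.

C[1] = DC, C[2] = 30, C[3] = 65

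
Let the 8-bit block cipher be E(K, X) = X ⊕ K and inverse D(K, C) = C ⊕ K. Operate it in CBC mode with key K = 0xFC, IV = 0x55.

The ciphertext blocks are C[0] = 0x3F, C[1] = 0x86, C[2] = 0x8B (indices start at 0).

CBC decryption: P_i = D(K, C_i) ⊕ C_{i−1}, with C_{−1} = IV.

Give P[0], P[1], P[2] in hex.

P[0]: D(K, 0x3F) = 0xC3; 0xC3 ⊕ 0x55 = 0x96.
P[1]: D(K, 0x86) = 0x7A; 0x7A ⊕ 0x3F = 0x45.
P[2]: D(K, 0x8B) = 0x77; 0x77 ⊕ 0x86 = 0xF1.

P[0] = 0x96, P[1] = 0x45, P[2] = 0xF1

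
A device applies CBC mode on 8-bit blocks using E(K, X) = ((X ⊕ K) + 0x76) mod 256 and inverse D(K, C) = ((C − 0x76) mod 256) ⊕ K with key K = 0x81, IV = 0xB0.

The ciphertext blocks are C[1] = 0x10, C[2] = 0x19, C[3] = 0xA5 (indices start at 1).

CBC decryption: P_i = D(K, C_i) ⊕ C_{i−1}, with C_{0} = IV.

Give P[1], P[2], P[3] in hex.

P[1] = 0xAB, P[2] = 0x32, P[3] = 0xB7

P[1]: D(K, 0x10) = 0x1B; 0x1B ⊕ 0xB0 = 0xAB.
P[2]: D(K, 0x19) = 0x22; 0x22 ⊕ 0x10 = 0x32.
P[3]: D(K, 0xA5) = 0xAE; 0xAE ⊕ 0x19 = 0xB7.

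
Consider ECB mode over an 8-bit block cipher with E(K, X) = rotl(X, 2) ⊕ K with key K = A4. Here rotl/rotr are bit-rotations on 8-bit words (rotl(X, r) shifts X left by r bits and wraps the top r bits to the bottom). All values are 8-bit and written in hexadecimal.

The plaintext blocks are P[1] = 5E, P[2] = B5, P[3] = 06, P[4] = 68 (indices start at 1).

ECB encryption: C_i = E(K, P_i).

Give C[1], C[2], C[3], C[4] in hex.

C[1] = DD, C[2] = 72, C[3] = BC, C[4] = 05

C[1]: E(K, 5E) = DD.
C[2]: E(K, B5) = 72.
C[3]: E(K, 06) = BC.
C[4]: E(K, 68) = 05.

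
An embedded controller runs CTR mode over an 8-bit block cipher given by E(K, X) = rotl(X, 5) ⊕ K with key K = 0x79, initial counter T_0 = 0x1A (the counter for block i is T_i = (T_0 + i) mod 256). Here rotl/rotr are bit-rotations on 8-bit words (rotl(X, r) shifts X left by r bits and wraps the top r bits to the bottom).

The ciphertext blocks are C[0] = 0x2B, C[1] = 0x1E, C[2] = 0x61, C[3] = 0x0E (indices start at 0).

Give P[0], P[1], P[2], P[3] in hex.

P[0] = 0x11, P[1] = 0x04, P[2] = 0x9B, P[3] = 0xD4

CTR decryption: S_i = E(K, T_i) where T_i is the counter for block i; P_i = C_i ⊕ S_i.
P[0]: T = 0x1A, S = E(K, T) = 0x3A; 0x2B ⊕ 0x3A = 0x11.
P[1]: T = 0x1B, S = E(K, T) = 0x1A; 0x1E ⊕ 0x1A = 0x04.
P[2]: T = 0x1C, S = E(K, T) = 0xFA; 0x61 ⊕ 0xFA = 0x9B.
P[3]: T = 0x1D, S = E(K, T) = 0xDA; 0x0E ⊕ 0xDA = 0xD4.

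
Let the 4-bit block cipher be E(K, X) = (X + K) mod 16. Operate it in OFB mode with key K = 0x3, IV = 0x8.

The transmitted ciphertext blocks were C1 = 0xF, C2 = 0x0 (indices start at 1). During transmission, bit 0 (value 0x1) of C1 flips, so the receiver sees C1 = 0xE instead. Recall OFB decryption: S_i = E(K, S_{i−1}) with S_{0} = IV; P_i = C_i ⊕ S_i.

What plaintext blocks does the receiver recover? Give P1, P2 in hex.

P1 = 0x5, P2 = 0xE

Only C1 changed, to 0xE. In OFB, a change in C_i flips the same bit in P_i only; the keystream is unaffected. Decrypting the received ciphertext:
P1: S = E(K, 0x8) = 0xB; 0xE ⊕ 0xB = 0x5.
P2: S = E(K, 0xB) = 0xE; 0x0 ⊕ 0xE = 0xE.
Blocks that differ from the original plaintext: P1.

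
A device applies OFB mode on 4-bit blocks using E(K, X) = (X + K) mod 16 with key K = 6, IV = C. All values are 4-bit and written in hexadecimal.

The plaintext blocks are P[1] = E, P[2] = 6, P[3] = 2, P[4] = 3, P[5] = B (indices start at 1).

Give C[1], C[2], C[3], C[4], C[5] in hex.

OFB encryption: S_i = E(K, S_{i−1}) with S_{0} = IV; C_i = P_i ⊕ S_i.
C[1]: S = E(K, C) = 2; E ⊕ 2 = C.
C[2]: S = E(K, 2) = 8; 6 ⊕ 8 = E.
C[3]: S = E(K, 8) = E; 2 ⊕ E = C.
C[4]: S = E(K, E) = 4; 3 ⊕ 4 = 7.
C[5]: S = E(K, 4) = A; B ⊕ A = 1.

C[1] = C, C[2] = E, C[3] = C, C[4] = 7, C[5] = 1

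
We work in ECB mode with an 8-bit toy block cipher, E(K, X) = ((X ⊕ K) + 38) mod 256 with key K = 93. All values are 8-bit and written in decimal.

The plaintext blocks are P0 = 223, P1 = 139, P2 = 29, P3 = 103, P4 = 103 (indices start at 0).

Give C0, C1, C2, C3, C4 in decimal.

C0 = 168, C1 = 252, C2 = 102, C3 = 96, C4 = 96

ECB encryption: C_i = E(K, P_i).
C0: E(K, 223) = 168.
C1: E(K, 139) = 252.
C2: E(K, 29) = 102.
C3: E(K, 103) = 96.
C4: E(K, 103) = 96.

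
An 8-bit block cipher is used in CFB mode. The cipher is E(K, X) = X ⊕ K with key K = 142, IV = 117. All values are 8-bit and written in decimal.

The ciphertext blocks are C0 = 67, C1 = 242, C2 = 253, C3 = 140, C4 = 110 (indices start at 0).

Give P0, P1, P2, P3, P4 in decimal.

P0 = 184, P1 = 63, P2 = 129, P3 = 255, P4 = 108

CFB decryption: P_i = C_i ⊕ E(K, C_{i−1}), with C_{−1} = IV.
P0: E(K, 117) = 251; 67 ⊕ 251 = 184.
P1: E(K, 67) = 205; 242 ⊕ 205 = 63.
P2: E(K, 242) = 124; 253 ⊕ 124 = 129.
P3: E(K, 253) = 115; 140 ⊕ 115 = 255.
P4: E(K, 140) = 2; 110 ⊕ 2 = 108.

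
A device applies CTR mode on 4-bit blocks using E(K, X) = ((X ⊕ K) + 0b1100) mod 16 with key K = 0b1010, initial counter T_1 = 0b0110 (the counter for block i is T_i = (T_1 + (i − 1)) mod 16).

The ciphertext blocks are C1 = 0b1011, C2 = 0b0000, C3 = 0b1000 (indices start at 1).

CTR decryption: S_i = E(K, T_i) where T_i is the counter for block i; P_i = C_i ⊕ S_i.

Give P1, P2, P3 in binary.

P1: T = 0b0110, S = E(K, T) = 0b1000; 0b1011 ⊕ 0b1000 = 0b0011.
P2: T = 0b0111, S = E(K, T) = 0b1001; 0b0000 ⊕ 0b1001 = 0b1001.
P3: T = 0b1000, S = E(K, T) = 0b1110; 0b1000 ⊕ 0b1110 = 0b0110.

P1 = 0b0011, P2 = 0b1001, P3 = 0b0110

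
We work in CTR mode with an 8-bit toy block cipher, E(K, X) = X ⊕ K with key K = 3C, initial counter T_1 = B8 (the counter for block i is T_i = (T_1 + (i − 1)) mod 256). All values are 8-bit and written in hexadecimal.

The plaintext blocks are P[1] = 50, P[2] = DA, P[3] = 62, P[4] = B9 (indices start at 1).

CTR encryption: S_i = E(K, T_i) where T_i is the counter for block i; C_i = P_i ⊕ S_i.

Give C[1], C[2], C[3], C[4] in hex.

C[1]: T = B8, S = E(K, T) = 84; 50 ⊕ 84 = D4.
C[2]: T = B9, S = E(K, T) = 85; DA ⊕ 85 = 5F.
C[3]: T = BA, S = E(K, T) = 86; 62 ⊕ 86 = E4.
C[4]: T = BB, S = E(K, T) = 87; B9 ⊕ 87 = 3E.

C[1] = D4, C[2] = 5F, C[3] = E4, C[4] = 3E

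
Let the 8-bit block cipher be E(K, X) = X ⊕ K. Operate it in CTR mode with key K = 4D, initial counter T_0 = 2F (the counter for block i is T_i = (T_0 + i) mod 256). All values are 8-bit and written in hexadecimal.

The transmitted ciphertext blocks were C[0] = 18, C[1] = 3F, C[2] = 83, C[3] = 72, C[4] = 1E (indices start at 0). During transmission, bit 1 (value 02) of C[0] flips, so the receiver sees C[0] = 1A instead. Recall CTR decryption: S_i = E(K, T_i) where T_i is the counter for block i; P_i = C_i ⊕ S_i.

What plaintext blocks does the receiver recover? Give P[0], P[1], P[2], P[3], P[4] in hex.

Only C[0] changed, to 1A. In CTR, a change in C_i flips the same bit in P_i only; the keystream is unaffected. Decrypting the received ciphertext:
P[0]: T = 2F, S = E(K, T) = 62; 1A ⊕ 62 = 78.
P[1]: T = 30, S = E(K, T) = 7D; 3F ⊕ 7D = 42.
P[2]: T = 31, S = E(K, T) = 7C; 83 ⊕ 7C = FF.
P[3]: T = 32, S = E(K, T) = 7F; 72 ⊕ 7F = 0D.
P[4]: T = 33, S = E(K, T) = 7E; 1E ⊕ 7E = 60.
Blocks that differ from the original plaintext: P[0].

P[0] = 78, P[1] = 42, P[2] = FF, P[3] = 0D, P[4] = 60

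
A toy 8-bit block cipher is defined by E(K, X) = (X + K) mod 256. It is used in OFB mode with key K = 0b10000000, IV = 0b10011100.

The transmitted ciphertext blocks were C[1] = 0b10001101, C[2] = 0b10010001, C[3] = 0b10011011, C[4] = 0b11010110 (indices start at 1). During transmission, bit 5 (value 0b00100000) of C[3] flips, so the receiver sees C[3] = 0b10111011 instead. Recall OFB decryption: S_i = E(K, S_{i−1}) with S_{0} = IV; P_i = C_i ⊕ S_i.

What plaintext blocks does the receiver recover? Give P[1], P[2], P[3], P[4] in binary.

Only C[3] changed, to 0b10111011. In OFB, a change in C_i flips the same bit in P_i only; the keystream is unaffected. Decrypting the received ciphertext:
P[1]: S = E(K, 0b10011100) = 0b00011100; 0b10001101 ⊕ 0b00011100 = 0b10010001.
P[2]: S = E(K, 0b00011100) = 0b10011100; 0b10010001 ⊕ 0b10011100 = 0b00001101.
P[3]: S = E(K, 0b10011100) = 0b00011100; 0b10111011 ⊕ 0b00011100 = 0b10100111.
P[4]: S = E(K, 0b00011100) = 0b10011100; 0b11010110 ⊕ 0b10011100 = 0b01001010.
Blocks that differ from the original plaintext: P[3].

P[1] = 0b10010001, P[2] = 0b00001101, P[3] = 0b10100111, P[4] = 0b01001010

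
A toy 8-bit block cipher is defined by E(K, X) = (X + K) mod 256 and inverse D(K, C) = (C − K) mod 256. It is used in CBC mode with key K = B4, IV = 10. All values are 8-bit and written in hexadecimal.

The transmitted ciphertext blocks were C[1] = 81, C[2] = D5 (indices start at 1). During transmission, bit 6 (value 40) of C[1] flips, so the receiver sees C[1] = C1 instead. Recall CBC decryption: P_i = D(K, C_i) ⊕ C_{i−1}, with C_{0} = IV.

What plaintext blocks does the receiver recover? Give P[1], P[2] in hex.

P[1] = 1D, P[2] = E0

Only C[1] changed, to C1. In CBC, a change in C_i garbles P_i and flips the same bit in P_{i+1}. Decrypting the received ciphertext:
P[1]: D(K, C1) = 0D; 0D ⊕ 10 = 1D.
P[2]: D(K, D5) = 21; 21 ⊕ C1 = E0.
Blocks that differ from the original plaintext: P[1], P[2].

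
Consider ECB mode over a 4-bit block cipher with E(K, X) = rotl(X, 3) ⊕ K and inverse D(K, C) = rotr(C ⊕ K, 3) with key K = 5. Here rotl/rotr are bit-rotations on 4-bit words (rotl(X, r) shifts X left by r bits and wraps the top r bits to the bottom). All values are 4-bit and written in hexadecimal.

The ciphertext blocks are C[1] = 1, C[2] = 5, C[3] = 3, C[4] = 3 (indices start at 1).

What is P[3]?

P[3] = C

ECB decryption: P_i = D(K, C_i).
P[3]: D(K, 3) = C.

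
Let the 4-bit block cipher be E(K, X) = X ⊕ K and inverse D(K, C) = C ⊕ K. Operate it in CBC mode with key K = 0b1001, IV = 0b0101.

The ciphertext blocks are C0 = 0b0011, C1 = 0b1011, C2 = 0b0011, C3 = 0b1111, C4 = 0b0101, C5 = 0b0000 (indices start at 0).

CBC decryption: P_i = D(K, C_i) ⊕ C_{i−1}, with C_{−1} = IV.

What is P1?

P1: D(K, 0b1011) = 0b0010; 0b0010 ⊕ 0b0011 = 0b0001.

P1 = 0b0001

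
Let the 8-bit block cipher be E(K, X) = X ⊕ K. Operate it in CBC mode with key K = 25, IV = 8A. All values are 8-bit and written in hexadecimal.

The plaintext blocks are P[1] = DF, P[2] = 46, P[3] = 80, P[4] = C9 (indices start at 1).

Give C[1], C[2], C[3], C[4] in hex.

CBC encryption: C_i = E(K, P_i ⊕ C_{i−1}), with C_{0} = IV.
C[1]: P[1] ⊕ 8A = 55; E(K, 55) = 70.
C[2]: P[2] ⊕ 70 = 36; E(K, 36) = 13.
C[3]: P[3] ⊕ 13 = 93; E(K, 93) = B6.
C[4]: P[4] ⊕ B6 = 7F; E(K, 7F) = 5A.

C[1] = 70, C[2] = 13, C[3] = B6, C[4] = 5A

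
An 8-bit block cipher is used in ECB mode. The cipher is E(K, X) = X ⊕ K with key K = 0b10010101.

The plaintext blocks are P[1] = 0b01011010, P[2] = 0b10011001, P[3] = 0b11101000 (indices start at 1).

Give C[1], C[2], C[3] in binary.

ECB encryption: C_i = E(K, P_i).
C[1]: E(K, 0b01011010) = 0b11001111.
C[2]: E(K, 0b10011001) = 0b00001100.
C[3]: E(K, 0b11101000) = 0b01111101.

C[1] = 0b11001111, C[2] = 0b00001100, C[3] = 0b01111101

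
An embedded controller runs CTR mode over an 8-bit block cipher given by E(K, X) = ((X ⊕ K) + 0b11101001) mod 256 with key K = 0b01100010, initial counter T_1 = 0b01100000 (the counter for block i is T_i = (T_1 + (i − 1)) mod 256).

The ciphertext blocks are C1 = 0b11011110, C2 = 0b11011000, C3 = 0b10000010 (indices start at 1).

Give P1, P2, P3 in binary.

CTR decryption: S_i = E(K, T_i) where T_i is the counter for block i; P_i = C_i ⊕ S_i.
P1: T = 0b01100000, S = E(K, T) = 0b11101011; 0b11011110 ⊕ 0b11101011 = 0b00110101.
P2: T = 0b01100001, S = E(K, T) = 0b11101100; 0b11011000 ⊕ 0b11101100 = 0b00110100.
P3: T = 0b01100010, S = E(K, T) = 0b11101001; 0b10000010 ⊕ 0b11101001 = 0b01101011.

P1 = 0b00110101, P2 = 0b00110100, P3 = 0b01101011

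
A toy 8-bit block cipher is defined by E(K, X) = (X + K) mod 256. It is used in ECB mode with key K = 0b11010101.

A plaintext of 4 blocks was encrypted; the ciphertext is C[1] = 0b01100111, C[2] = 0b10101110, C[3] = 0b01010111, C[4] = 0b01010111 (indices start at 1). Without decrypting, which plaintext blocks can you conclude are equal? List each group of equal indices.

P[3] = P[4]

ECB encrypts each block independently with the same key, so equal ciphertext blocks imply equal plaintext blocks.
C[3] = C[4] = 0b01010111, so P[3] = P[4].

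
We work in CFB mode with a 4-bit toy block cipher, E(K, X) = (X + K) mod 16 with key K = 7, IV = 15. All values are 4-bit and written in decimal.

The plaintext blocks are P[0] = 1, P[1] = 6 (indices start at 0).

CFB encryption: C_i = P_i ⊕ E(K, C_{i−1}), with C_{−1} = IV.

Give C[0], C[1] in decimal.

C[0] = 7, C[1] = 8

C[0]: E(K, 15) = 6; 1 ⊕ 6 = 7.
C[1]: E(K, 7) = 14; 6 ⊕ 14 = 8.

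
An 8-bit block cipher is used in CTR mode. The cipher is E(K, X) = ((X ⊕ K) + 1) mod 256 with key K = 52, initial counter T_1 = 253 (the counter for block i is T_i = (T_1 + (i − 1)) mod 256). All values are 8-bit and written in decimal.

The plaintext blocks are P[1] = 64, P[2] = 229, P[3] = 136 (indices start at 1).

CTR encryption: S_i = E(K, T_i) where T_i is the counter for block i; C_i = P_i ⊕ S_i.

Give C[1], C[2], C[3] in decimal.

C[1] = 138, C[2] = 46, C[3] = 68

C[1]: T = 253, S = E(K, T) = 202; 64 ⊕ 202 = 138.
C[2]: T = 254, S = E(K, T) = 203; 229 ⊕ 203 = 46.
C[3]: T = 255, S = E(K, T) = 204; 136 ⊕ 204 = 68.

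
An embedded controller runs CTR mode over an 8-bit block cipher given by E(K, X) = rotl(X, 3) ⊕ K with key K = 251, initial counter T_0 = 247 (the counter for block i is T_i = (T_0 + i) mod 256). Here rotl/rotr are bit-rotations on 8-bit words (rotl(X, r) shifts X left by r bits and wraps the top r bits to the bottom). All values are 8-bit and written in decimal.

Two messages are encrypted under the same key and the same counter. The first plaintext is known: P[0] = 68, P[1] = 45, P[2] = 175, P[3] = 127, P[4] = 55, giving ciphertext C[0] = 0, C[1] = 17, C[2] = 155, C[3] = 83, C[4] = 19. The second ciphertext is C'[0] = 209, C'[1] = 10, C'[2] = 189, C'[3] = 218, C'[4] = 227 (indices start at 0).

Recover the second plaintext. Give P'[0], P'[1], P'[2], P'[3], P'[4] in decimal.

P'[0] = 149, P'[1] = 54, P'[2] = 137, P'[3] = 246, P'[4] = 199

In CTR with a reused counter, both messages share the same keystream S_i, so C_i ⊕ C'_i = P_i ⊕ P'_i and thus P'_i = P_i ⊕ C_i ⊕ C'_i.
P'[0]: 68 ⊕ 0 ⊕ 209 = 149.
P'[1]: 45 ⊕ 17 ⊕ 10 = 54.
P'[2]: 175 ⊕ 155 ⊕ 189 = 137.
P'[3]: 127 ⊕ 83 ⊕ 218 = 246.
P'[4]: 55 ⊕ 19 ⊕ 227 = 199.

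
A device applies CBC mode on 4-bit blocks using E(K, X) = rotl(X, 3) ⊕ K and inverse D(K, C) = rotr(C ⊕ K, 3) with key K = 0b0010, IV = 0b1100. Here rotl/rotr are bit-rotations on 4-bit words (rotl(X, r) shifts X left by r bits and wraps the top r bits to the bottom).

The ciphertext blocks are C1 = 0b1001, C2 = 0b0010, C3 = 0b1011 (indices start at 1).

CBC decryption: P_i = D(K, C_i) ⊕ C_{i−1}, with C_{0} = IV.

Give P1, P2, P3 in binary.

P1: D(K, 0b1001) = 0b0111; 0b0111 ⊕ 0b1100 = 0b1011.
P2: D(K, 0b0010) = 0b0000; 0b0000 ⊕ 0b1001 = 0b1001.
P3: D(K, 0b1011) = 0b0011; 0b0011 ⊕ 0b0010 = 0b0001.

P1 = 0b1011, P2 = 0b1001, P3 = 0b0001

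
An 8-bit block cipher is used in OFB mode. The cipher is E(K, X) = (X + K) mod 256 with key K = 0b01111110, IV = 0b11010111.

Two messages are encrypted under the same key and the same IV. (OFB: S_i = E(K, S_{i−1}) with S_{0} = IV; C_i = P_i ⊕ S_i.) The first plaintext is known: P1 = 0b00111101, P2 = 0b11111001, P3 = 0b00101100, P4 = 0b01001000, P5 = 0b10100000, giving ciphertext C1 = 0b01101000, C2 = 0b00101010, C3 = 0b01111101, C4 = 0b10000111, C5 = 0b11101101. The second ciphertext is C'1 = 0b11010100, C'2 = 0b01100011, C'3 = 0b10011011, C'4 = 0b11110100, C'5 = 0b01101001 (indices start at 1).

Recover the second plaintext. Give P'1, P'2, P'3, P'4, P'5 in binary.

In OFB with a reused IV, both messages share the same keystream S_i, so C_i ⊕ C'_i = P_i ⊕ P'_i and thus P'_i = P_i ⊕ C_i ⊕ C'_i.
P'1: 0b00111101 ⊕ 0b01101000 ⊕ 0b11010100 = 0b10000001.
P'2: 0b11111001 ⊕ 0b00101010 ⊕ 0b01100011 = 0b10110000.
P'3: 0b00101100 ⊕ 0b01111101 ⊕ 0b10011011 = 0b11001010.
P'4: 0b01001000 ⊕ 0b10000111 ⊕ 0b11110100 = 0b00111011.
P'5: 0b10100000 ⊕ 0b11101101 ⊕ 0b01101001 = 0b00100100.

P'1 = 0b10000001, P'2 = 0b10110000, P'3 = 0b11001010, P'4 = 0b00111011, P'5 = 0b00100100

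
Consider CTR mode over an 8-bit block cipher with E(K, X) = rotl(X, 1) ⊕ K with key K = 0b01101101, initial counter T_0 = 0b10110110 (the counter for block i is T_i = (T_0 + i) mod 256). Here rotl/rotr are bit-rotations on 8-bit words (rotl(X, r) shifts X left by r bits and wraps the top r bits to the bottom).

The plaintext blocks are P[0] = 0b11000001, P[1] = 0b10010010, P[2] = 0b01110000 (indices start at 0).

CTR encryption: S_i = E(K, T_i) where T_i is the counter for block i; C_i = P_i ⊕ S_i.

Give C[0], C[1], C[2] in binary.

C[0]: T = 0b10110110, S = E(K, T) = 0b00000000; 0b11000001 ⊕ 0b00000000 = 0b11000001.
C[1]: T = 0b10110111, S = E(K, T) = 0b00000010; 0b10010010 ⊕ 0b00000010 = 0b10010000.
C[2]: T = 0b10111000, S = E(K, T) = 0b00011100; 0b01110000 ⊕ 0b00011100 = 0b01101100.

C[0] = 0b11000001, C[1] = 0b10010000, C[2] = 0b01101100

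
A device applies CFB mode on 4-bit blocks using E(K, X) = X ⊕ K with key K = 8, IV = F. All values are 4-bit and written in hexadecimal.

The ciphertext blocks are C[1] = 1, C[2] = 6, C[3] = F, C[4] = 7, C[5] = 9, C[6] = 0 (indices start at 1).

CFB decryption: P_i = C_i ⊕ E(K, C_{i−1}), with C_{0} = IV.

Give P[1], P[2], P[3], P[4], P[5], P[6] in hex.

P[1]: E(K, F) = 7; 1 ⊕ 7 = 6.
P[2]: E(K, 1) = 9; 6 ⊕ 9 = F.
P[3]: E(K, 6) = E; F ⊕ E = 1.
P[4]: E(K, F) = 7; 7 ⊕ 7 = 0.
P[5]: E(K, 7) = F; 9 ⊕ F = 6.
P[6]: E(K, 9) = 1; 0 ⊕ 1 = 1.

P[1] = 6, P[2] = F, P[3] = 1, P[4] = 0, P[5] = 6, P[6] = 1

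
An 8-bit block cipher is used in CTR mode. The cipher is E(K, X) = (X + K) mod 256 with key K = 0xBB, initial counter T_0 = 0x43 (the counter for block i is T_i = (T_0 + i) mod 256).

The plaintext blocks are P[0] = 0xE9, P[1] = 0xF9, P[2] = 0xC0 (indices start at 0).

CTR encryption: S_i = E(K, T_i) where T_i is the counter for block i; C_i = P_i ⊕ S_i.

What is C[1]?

C[0]: T = 0x43, S = E(K, T) = 0xFE; 0xE9 ⊕ 0xFE = 0x17.
C[1]: T = 0x44, S = E(K, T) = 0xFF; 0xF9 ⊕ 0xFF = 0x06.

C[1] = 0x06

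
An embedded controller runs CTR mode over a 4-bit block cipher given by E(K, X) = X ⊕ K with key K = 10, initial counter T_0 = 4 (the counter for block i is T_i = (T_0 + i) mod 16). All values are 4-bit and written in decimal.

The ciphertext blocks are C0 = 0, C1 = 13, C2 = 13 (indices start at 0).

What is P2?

CTR decryption: S_i = E(K, T_i) where T_i is the counter for block i; P_i = C_i ⊕ S_i.
P2: T = 6, S = E(K, T) = 12; 13 ⊕ 12 = 1.

P2 = 1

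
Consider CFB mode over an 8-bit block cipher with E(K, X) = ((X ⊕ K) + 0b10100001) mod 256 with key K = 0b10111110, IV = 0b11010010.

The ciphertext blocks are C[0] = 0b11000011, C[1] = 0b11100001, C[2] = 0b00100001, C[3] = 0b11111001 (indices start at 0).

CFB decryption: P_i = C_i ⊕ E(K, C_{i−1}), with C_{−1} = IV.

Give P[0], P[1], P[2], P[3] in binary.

P[0] = 0b11001110, P[1] = 0b11111111, P[2] = 0b00100001, P[3] = 0b10111001

P[0]: E(K, 0b11010010) = 0b00001101; 0b11000011 ⊕ 0b00001101 = 0b11001110.
P[1]: E(K, 0b11000011) = 0b00011110; 0b11100001 ⊕ 0b00011110 = 0b11111111.
P[2]: E(K, 0b11100001) = 0b00000000; 0b00100001 ⊕ 0b00000000 = 0b00100001.
P[3]: E(K, 0b00100001) = 0b01000000; 0b11111001 ⊕ 0b01000000 = 0b10111001.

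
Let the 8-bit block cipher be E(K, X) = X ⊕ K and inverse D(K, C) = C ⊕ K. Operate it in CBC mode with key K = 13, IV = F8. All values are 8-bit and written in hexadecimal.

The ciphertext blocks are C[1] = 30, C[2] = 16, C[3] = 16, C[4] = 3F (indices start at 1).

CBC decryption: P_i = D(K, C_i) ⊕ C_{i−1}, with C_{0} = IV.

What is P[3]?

P[3] = 13

P[3]: D(K, 16) = 05; 05 ⊕ 16 = 13.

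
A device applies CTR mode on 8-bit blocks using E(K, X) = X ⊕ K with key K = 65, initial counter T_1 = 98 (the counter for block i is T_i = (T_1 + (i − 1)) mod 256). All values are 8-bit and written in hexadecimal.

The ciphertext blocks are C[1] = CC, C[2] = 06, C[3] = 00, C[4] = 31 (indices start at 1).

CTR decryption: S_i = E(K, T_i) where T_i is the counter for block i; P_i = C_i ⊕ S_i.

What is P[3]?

P[3]: T = 9A, S = E(K, T) = FF; 00 ⊕ FF = FF.

P[3] = FF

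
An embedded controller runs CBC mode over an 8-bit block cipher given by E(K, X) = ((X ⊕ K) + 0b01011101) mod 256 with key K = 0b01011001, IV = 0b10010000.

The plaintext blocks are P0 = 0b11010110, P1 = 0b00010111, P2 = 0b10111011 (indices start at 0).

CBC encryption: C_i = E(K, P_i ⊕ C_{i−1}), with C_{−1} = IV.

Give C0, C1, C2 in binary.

C0 = 0b01111100, C1 = 0b10001111, C2 = 0b11001010

C0: P0 ⊕ 0b10010000 = 0b01000110; E(K, 0b01000110) = 0b01111100.
C1: P1 ⊕ 0b01111100 = 0b01101011; E(K, 0b01101011) = 0b10001111.
C2: P2 ⊕ 0b10001111 = 0b00110100; E(K, 0b00110100) = 0b11001010.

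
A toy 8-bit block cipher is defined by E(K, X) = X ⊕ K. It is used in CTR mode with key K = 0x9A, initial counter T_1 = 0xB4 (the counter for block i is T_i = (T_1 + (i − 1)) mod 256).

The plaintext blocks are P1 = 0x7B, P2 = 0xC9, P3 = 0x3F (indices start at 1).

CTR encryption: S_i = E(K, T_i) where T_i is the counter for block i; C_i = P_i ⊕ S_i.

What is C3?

C3 = 0x13

C1: T = 0xB4, S = E(K, T) = 0x2E; 0x7B ⊕ 0x2E = 0x55.
C2: T = 0xB5, S = E(K, T) = 0x2F; 0xC9 ⊕ 0x2F = 0xE6.
C3: T = 0xB6, S = E(K, T) = 0x2C; 0x3F ⊕ 0x2C = 0x13.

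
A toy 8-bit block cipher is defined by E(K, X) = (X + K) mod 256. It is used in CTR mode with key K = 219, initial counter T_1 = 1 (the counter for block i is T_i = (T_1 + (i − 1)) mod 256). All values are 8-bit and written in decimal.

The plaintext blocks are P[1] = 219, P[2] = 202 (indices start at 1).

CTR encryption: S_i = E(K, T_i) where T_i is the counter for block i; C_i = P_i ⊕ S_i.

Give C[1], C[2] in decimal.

C[1]: T = 1, S = E(K, T) = 220; 219 ⊕ 220 = 7.
C[2]: T = 2, S = E(K, T) = 221; 202 ⊕ 221 = 23.

C[1] = 7, C[2] = 23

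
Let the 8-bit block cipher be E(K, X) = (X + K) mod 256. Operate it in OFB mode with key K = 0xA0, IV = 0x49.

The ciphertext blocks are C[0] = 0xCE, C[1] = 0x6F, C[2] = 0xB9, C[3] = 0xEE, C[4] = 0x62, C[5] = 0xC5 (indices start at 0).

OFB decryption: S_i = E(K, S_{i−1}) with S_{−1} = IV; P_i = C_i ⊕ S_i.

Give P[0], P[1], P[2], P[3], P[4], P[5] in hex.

P[0] = 0x27, P[1] = 0xE6, P[2] = 0x90, P[3] = 0x27, P[4] = 0x0B, P[5] = 0xCC

P[0]: S = E(K, 0x49) = 0xE9; 0xCE ⊕ 0xE9 = 0x27.
P[1]: S = E(K, 0xE9) = 0x89; 0x6F ⊕ 0x89 = 0xE6.
P[2]: S = E(K, 0x89) = 0x29; 0xB9 ⊕ 0x29 = 0x90.
P[3]: S = E(K, 0x29) = 0xC9; 0xEE ⊕ 0xC9 = 0x27.
P[4]: S = E(K, 0xC9) = 0x69; 0x62 ⊕ 0x69 = 0x0B.
P[5]: S = E(K, 0x69) = 0x09; 0xC5 ⊕ 0x09 = 0xCC.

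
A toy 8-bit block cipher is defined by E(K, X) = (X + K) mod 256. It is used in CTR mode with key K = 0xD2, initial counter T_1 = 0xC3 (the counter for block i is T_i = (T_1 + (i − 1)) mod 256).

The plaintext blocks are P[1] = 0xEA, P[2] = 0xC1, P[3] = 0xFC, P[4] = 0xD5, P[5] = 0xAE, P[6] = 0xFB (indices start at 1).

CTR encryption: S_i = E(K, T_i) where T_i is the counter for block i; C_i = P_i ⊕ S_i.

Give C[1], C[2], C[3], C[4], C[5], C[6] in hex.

C[1]: T = 0xC3, S = E(K, T) = 0x95; 0xEA ⊕ 0x95 = 0x7F.
C[2]: T = 0xC4, S = E(K, T) = 0x96; 0xC1 ⊕ 0x96 = 0x57.
C[3]: T = 0xC5, S = E(K, T) = 0x97; 0xFC ⊕ 0x97 = 0x6B.
C[4]: T = 0xC6, S = E(K, T) = 0x98; 0xD5 ⊕ 0x98 = 0x4D.
C[5]: T = 0xC7, S = E(K, T) = 0x99; 0xAE ⊕ 0x99 = 0x37.
C[6]: T = 0xC8, S = E(K, T) = 0x9A; 0xFB ⊕ 0x9A = 0x61.

C[1] = 0x7F, C[2] = 0x57, C[3] = 0x6B, C[4] = 0x4D, C[5] = 0x37, C[6] = 0x61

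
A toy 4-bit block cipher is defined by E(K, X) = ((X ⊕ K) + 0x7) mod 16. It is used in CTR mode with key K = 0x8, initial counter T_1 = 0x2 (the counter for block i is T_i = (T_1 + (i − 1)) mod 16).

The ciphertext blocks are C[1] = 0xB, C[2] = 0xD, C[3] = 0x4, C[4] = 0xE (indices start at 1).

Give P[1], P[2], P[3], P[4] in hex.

P[1] = 0xA, P[2] = 0xF, P[3] = 0x7, P[4] = 0xA

CTR decryption: S_i = E(K, T_i) where T_i is the counter for block i; P_i = C_i ⊕ S_i.
P[1]: T = 0x2, S = E(K, T) = 0x1; 0xB ⊕ 0x1 = 0xA.
P[2]: T = 0x3, S = E(K, T) = 0x2; 0xD ⊕ 0x2 = 0xF.
P[3]: T = 0x4, S = E(K, T) = 0x3; 0x4 ⊕ 0x3 = 0x7.
P[4]: T = 0x5, S = E(K, T) = 0x4; 0xE ⊕ 0x4 = 0xA.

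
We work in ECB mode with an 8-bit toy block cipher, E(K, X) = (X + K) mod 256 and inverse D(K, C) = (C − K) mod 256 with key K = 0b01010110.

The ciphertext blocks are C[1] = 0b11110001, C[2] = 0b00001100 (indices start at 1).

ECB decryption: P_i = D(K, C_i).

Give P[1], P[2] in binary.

P[1]: D(K, 0b11110001) = 0b10011011.
P[2]: D(K, 0b00001100) = 0b10110110.

P[1] = 0b10011011, P[2] = 0b10110110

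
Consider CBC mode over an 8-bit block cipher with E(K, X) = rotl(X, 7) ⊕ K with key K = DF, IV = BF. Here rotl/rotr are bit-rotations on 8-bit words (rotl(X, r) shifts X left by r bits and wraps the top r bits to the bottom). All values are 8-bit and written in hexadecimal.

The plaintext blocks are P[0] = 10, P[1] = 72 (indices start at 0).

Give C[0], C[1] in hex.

CBC encryption: C_i = E(K, P_i ⊕ C_{i−1}), with C_{−1} = IV.
C[0]: P[0] ⊕ BF = AF; E(K, AF) = 08.
C[1]: P[1] ⊕ 08 = 7A; E(K, 7A) = E2.

C[0] = 08, C[1] = E2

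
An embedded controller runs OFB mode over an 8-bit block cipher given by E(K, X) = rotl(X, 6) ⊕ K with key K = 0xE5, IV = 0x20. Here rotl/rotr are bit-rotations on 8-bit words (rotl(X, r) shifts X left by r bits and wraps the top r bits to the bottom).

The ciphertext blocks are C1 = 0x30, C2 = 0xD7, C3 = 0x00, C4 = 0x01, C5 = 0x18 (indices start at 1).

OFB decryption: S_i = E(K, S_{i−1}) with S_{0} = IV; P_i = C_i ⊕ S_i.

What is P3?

P1: S = E(K, 0x20) = 0xED; 0x30 ⊕ 0xED = 0xDD.
P2: S = E(K, 0xED) = 0x9E; 0xD7 ⊕ 0x9E = 0x49.
P3: S = E(K, 0x9E) = 0x42; 0x00 ⊕ 0x42 = 0x42.

P3 = 0x42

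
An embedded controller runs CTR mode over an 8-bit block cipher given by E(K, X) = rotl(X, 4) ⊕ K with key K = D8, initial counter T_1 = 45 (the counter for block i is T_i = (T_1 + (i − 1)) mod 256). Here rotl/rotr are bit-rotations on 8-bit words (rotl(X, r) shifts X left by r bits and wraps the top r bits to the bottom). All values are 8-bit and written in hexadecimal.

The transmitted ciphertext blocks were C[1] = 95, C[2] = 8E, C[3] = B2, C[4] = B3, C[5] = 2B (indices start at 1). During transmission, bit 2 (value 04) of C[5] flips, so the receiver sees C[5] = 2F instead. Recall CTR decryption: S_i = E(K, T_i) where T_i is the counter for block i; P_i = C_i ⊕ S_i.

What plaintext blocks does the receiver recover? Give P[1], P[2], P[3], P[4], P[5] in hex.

P[1] = 19, P[2] = 32, P[3] = 1E, P[4] = EF, P[5] = 63

Only C[5] changed, to 2F. In CTR, a change in C_i flips the same bit in P_i only; the keystream is unaffected. Decrypting the received ciphertext:
P[1]: T = 45, S = E(K, T) = 8C; 95 ⊕ 8C = 19.
P[2]: T = 46, S = E(K, T) = BC; 8E ⊕ BC = 32.
P[3]: T = 47, S = E(K, T) = AC; B2 ⊕ AC = 1E.
P[4]: T = 48, S = E(K, T) = 5C; B3 ⊕ 5C = EF.
P[5]: T = 49, S = E(K, T) = 4C; 2F ⊕ 4C = 63.
Blocks that differ from the original plaintext: P[5].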